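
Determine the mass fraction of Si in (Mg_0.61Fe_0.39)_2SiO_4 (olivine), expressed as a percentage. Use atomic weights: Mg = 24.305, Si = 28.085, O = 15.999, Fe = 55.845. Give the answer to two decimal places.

M((Mg_0.61Fe_0.39)_2SiO_4) = 165.292 g/mol.
Si contributes 1 × 28.085 = 28.085 g per mole.
28.085/165.292 = 0.1699 → 16.99%.

16.99 wt%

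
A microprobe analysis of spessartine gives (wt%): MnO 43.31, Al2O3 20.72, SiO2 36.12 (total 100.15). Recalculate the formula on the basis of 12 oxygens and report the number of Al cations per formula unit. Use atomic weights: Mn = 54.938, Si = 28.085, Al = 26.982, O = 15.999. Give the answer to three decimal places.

43.31 wt% MnO ÷ 70.937 g/mol = 0.61054 mol, giving 0.61054 Mn and 0.61054 O.
20.72 wt% Al2O3 ÷ 101.961 g/mol = 0.20321 mol, giving 0.40642 Al and 0.60963 O.
36.12 wt% SiO2 ÷ 60.083 g/mol = 0.60117 mol, giving 0.60117 Si and 1.20234 O.
Oxygen sums to 2.42251; scaling by 12/2.42251 = 4.95354 puts the formula on 12 O.
Al: 0.40642 × 4.95354 = 2.013 atoms per formula unit.

2.013 Al apfu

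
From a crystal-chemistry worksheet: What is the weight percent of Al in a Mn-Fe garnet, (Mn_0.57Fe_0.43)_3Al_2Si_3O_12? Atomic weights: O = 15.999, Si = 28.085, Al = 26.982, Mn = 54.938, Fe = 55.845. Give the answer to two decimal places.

Molar mass of (Mn_0.57Fe_0.43)_3Al_2Si_3O_12: 1.71·54.938 + 1.29·55.845 + 2·26.982 + 3·28.085 + 12·15.999 = 496.191 g/mol.
Mass of Al per formula unit: 2 × 26.982 = 53.964 g.
Weight fraction Al = 53.964 / 496.191 = 0.1088.

10.88 mass %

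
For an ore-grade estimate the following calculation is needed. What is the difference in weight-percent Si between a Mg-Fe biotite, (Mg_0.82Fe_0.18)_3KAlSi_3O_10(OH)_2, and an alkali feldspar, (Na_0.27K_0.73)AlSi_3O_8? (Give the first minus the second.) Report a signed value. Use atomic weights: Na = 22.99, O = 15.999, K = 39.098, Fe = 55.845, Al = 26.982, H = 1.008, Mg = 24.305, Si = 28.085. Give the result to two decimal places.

First mineral: 84.255 g Si in 434.286 g formula = 19.40 wt% Si.
Second mineral: 84.255 g Si in 273.978 g formula = 30.75 wt% Si.
19.40% − 30.75% gives a difference of -11.35 percentage points.

-11.35 percentage points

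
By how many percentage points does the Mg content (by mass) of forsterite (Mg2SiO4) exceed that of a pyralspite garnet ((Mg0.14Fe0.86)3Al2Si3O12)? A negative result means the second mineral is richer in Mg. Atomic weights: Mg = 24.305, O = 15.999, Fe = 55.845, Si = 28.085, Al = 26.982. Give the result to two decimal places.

M(Mg2SiO4) = 140.691 g/mol, so wt% Mg = 48.610/140.691 × 100 = 34.55%.
M((Mg0.14Fe0.86)3Al2Si3O12) = 484.495 g/mol, so wt% Mg = 10.208/484.495 × 100 = 2.11%.
34.55 − 2.11 = 32.44 pp.

32.44 percentage points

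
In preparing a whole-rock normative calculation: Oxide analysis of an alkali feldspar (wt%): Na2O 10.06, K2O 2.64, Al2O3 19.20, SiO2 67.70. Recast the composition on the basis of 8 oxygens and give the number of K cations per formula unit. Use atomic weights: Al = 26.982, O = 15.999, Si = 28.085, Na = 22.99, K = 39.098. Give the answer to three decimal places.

0.149 K apfu

Na2O: 10.06/61.979 = 0.16231 mol → 0.32462 mol Na, 0.16231 mol O.
K2O: 2.64/94.195 = 0.02803 mol → 0.05606 mol K, 0.02803 mol O.
Al2O3: 19.20/101.961 = 0.18831 mol → 0.37662 mol Al, 0.56493 mol O.
SiO2: 67.70/60.083 = 1.12677 mol → 1.12677 mol Si, 2.25354 mol O.
Total oxygen = 3.00881 mol. Normalization factor = 8/3.00881 = 2.65886.
K per 8 O = 0.05606 × 2.65886 = 0.149.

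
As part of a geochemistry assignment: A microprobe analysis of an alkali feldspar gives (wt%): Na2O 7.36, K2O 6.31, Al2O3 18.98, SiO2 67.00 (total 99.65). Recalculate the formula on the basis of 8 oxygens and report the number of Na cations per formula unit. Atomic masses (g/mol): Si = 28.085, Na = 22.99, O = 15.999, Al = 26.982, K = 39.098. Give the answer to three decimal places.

0.639 Na apfu

7.36 wt% Na2O ÷ 61.979 g/mol = 0.11875 mol, giving 0.23750 Na and 0.11875 O.
6.31 wt% K2O ÷ 94.195 g/mol = 0.06699 mol, giving 0.13398 K and 0.06699 O.
18.98 wt% Al2O3 ÷ 101.961 g/mol = 0.18615 mol, giving 0.37230 Al and 0.55845 O.
67.00 wt% SiO2 ÷ 60.083 g/mol = 1.11512 mol, giving 1.11512 Si and 2.23024 O.
Oxygen sums to 2.97443; scaling by 8/2.97443 = 2.68959 puts the formula on 8 O.
Na: 0.23750 × 2.68959 = 0.639 atoms per formula unit.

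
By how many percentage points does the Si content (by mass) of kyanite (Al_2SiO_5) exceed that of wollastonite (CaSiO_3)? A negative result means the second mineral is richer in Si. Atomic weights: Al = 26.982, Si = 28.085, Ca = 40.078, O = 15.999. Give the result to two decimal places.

Si in Al_2SiO_5: molar mass 162.044 g/mol; 1×28.085 = 28.085 g → 17.33 wt%.
Si in CaSiO_3: molar mass 116.160 g/mol; 1×28.085 = 28.085 g → 24.18 wt%.
Difference = 17.33 − 24.18 = -6.85 percentage points.

-6.85 percentage points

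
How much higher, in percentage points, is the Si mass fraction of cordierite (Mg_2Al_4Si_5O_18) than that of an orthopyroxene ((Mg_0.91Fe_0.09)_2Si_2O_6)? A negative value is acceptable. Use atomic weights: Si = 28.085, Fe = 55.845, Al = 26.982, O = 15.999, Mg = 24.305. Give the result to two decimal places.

-3.20 percentage points

Si in Mg_2Al_4Si_5O_18: molar mass 584.945 g/mol; 5×28.085 = 140.425 g → 24.01 wt%.
Si in (Mg_0.91Fe_0.09)_2Si_2O_6: molar mass 206.451 g/mol; 2×28.085 = 56.170 g → 27.21 wt%.
Difference = 24.01 − 27.21 = -3.20 percentage points.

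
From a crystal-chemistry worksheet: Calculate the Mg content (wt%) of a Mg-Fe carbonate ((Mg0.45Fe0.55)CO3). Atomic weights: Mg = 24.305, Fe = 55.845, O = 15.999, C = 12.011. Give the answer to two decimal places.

10.76 wt%

M((Mg0.45Fe0.55)CO3) = 101.660 g/mol.
Mg contributes 0.45 × 24.305 = 10.937 g per mole.
10.937/101.660 = 0.1076 → 10.76%.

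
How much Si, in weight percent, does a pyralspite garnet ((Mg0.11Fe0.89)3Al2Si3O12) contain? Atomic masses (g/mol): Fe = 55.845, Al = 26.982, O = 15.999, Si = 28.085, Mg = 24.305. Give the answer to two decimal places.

17.29 weight percent

Formula mass = 0.33*24.305 + 2.67*55.845 + 2*26.982 + 3*28.085 + 12*15.999 = 487.334 g/mol, of which 84.255 g is Si.
So Si makes up 84.255/487.334 = 0.1729 of the mass, i.e. 17.29%.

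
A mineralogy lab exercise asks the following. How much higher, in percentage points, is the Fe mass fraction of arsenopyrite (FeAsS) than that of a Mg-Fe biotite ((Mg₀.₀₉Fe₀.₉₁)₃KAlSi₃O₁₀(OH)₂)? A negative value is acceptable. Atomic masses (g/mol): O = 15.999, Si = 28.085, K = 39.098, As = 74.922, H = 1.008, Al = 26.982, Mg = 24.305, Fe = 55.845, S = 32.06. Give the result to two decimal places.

4.01 percentage points

First mineral: 55.845 g Fe in 162.827 g formula = 34.30 wt% Fe.
Second mineral: 152.457 g Fe in 503.358 g formula = 30.29 wt% Fe.
34.30% − 30.29% gives a difference of 4.01 percentage points.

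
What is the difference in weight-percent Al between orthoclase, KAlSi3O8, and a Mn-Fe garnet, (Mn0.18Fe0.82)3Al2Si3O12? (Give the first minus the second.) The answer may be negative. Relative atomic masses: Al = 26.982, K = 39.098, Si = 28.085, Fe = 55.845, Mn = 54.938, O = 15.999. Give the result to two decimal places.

-1.16 percentage points

M(KAlSi3O8) = 278.327 g/mol, so wt% Al = 26.982/278.327 × 100 = 9.69%.
M((Mn0.18Fe0.82)3Al2Si3O12) = 497.252 g/mol, so wt% Al = 53.964/497.252 × 100 = 10.85%.
9.69 − 10.85 = -1.16 pp.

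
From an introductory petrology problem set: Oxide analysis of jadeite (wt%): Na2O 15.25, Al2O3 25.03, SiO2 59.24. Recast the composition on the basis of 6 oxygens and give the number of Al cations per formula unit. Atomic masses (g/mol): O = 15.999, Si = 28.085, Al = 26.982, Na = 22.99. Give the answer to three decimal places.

Na2O: 15.25/61.979 = 0.24605 mol → 0.49210 mol Na, 0.24605 mol O.
Al2O3: 25.03/101.961 = 0.24549 mol → 0.49098 mol Al, 0.73647 mol O.
SiO2: 59.24/60.083 = 0.98597 mol → 0.98597 mol Si, 1.97194 mol O.
Total oxygen = 2.95446 mol. Normalization factor = 6/2.95446 = 2.03083.
Al per 6 O = 0.49098 × 2.03083 = 0.997.

0.997 Al apfu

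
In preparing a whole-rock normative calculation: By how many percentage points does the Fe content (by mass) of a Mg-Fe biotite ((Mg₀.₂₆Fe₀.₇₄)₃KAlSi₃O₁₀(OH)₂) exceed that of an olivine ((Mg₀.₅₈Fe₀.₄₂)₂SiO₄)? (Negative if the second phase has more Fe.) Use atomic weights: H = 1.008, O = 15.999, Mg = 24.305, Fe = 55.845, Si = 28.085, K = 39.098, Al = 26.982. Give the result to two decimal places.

M((Mg₀.₂₆Fe₀.₇₄)₃KAlSi₃O₁₀(OH)₂) = 487.273 g/mol, so wt% Fe = 123.976/487.273 × 100 = 25.44%.
M((Mg₀.₅₈Fe₀.₄₂)₂SiO₄) = 167.185 g/mol, so wt% Fe = 46.910/167.185 × 100 = 28.06%.
25.44 − 28.06 = -2.62 pp.

-2.62 percentage points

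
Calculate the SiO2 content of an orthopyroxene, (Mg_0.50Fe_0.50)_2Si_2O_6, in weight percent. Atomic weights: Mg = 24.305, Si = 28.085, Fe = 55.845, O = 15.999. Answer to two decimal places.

51.73 wt%

Formula mass = 232.314 g/mol.
2 Si → 2.0000 mol SiO2 per formula unit; M(SiO2) = 60.083, so SiO2 mass = 120.166 g.
120.166/232.314 × 100 = 51.73 wt%.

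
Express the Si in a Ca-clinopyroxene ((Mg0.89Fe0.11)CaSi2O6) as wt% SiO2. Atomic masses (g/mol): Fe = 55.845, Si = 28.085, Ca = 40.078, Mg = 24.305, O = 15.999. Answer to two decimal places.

Formula mass = 220.016 g/mol.
2 Si → 2.0000 mol SiO2 per formula unit; M(SiO2) = 60.083, so SiO2 mass = 120.166 g.
120.166/220.016 × 100 = 54.62 wt%.

54.62 wt%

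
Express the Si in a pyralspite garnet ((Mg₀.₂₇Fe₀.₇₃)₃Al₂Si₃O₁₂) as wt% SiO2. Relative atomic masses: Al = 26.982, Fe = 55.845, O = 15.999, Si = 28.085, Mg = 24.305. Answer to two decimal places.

M((Mg₀.₂₇Fe₀.₇₃)₃Al₂Si₃O₁₂) = 472.195 g/mol; M(SiO2) = 60.083 g/mol.
Moles SiO2 per formula unit = 3 Si ÷ 1 = 3.0000.
SiO2 fraction = (3.0000 × 60.083) / 472.195 = 180.249/472.195 = 0.3817.

38.17 wt%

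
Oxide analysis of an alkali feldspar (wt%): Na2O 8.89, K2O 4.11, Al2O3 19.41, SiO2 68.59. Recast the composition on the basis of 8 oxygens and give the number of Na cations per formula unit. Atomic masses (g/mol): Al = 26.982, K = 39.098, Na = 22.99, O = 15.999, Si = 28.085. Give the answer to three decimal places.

Na2O (M=61.979): mol = 0.14344; Na = 0.28688, O = 0.14344.
K2O (M=94.195): mol = 0.04363; K = 0.08726, O = 0.04363.
Al2O3 (M=101.961): mol = 0.19037; Al = 0.38074, O = 0.57111.
SiO2 (M=60.083): mol = 1.14159; Si = 1.14159, O = 2.28318.
ΣO = 3.04136; factor = 8/ΣO = 2.63040.
Na apfu = 0.28688 × 2.63040 = 0.755.

0.755 Na apfu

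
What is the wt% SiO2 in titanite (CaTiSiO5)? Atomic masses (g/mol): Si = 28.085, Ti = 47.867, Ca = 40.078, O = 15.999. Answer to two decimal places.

Formula mass = 196.025 g/mol.
1 Si → 1.0000 mol SiO2 per formula unit; M(SiO2) = 60.083, so SiO2 mass = 60.083 g.
60.083/196.025 × 100 = 30.65 wt%.

30.65 wt%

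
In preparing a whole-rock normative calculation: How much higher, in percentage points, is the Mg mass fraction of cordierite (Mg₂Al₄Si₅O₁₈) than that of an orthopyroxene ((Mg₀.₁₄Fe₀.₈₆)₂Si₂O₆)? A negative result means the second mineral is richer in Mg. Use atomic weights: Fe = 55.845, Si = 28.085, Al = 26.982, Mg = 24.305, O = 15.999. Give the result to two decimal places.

First mineral: 48.610 g Mg in 584.945 g formula = 8.31 wt% Mg.
Second mineral: 6.805 g Mg in 255.023 g formula = 2.67 wt% Mg.
8.31% − 2.67% gives a difference of 5.64 percentage points.

5.64 percentage points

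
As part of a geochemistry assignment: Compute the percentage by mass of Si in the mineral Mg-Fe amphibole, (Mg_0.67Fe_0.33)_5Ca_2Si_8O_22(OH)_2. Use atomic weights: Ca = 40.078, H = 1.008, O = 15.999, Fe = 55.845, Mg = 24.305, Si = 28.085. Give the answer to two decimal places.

25.99 weight percent

Formula mass = 3.35*24.305 + 1.65*55.845 + 2*40.078 + 8*28.085 + 24*15.999 + 2*1.008 = 864.394 g/mol, of which 224.680 g is Si.
So Si makes up 224.680/864.394 = 0.2599 of the mass, i.e. 25.99%.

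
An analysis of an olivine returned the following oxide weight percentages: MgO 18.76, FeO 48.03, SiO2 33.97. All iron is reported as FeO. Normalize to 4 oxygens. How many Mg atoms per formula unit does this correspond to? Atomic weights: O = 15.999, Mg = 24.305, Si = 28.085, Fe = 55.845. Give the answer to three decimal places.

0.822 Mg apfu

MgO (M=40.304): mol = 0.46546; Mg = 0.46546, O = 0.46546.
FeO (M=71.844): mol = 0.66853; Fe = 0.66853, O = 0.66853.
SiO2 (M=60.083): mol = 0.56538; Si = 0.56538, O = 1.13076.
ΣO = 2.26475; factor = 4/ΣO = 1.76620.
Mg apfu = 0.46546 × 1.76620 = 0.822.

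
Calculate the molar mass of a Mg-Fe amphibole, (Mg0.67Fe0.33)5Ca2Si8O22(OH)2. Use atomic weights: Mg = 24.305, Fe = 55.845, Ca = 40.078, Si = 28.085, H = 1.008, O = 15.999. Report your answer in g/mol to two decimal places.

M = 3.35(24.305) + 1.65(55.845) + 2(40.078) + 8(28.085) + 24(15.999) + 2(1.008)

864.39 g/mol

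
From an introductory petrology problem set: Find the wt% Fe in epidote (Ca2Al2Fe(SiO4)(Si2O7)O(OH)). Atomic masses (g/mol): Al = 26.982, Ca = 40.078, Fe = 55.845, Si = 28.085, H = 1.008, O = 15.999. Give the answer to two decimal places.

M(Ca2Al2Fe(SiO4)(Si2O7)O(OH)) = 483.215 g/mol.
Fe contributes 1 × 55.845 = 55.845 g per mole.
55.845/483.215 = 0.1156 → 11.56%.

11.56 weight percent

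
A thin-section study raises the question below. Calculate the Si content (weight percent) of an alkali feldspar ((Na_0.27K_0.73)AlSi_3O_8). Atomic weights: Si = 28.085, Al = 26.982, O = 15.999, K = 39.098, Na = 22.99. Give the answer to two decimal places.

Formula mass = 0.27×22.99 + 0.73×39.098 + 1×26.982 + 3×28.085 + 8×15.999 = 273.978 g/mol, of which 84.255 g is Si.
So Si makes up 84.255/273.978 = 0.3075 of the mass, i.e. 30.75%.

30.75 weight percent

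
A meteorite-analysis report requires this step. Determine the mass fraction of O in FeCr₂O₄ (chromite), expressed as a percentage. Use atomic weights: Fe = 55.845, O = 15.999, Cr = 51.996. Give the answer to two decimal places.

M(FeCr₂O₄) = 223.833 g/mol.
O contributes 4 × 15.999 = 63.996 g per mole.
63.996/223.833 = 0.2859 → 28.59%.

28.59 weight percent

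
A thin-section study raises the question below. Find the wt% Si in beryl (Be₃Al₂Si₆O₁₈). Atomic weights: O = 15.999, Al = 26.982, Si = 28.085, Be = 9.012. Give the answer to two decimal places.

M(Be₃Al₂Si₆O₁₈) = 537.492 g/mol.
Si contributes 6 × 28.085 = 168.510 g per mole.
168.510/537.492 = 0.3135 → 31.35%.

31.35 wt%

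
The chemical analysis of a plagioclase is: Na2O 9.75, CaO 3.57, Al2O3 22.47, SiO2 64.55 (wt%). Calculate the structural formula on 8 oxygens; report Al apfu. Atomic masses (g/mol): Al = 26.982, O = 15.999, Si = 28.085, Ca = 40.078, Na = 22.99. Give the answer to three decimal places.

Na2O: 9.75/61.979 = 0.15731 mol → 0.31462 mol Na, 0.15731 mol O.
CaO: 3.57/56.077 = 0.06366 mol → 0.06366 mol Ca, 0.06366 mol O.
Al2O3: 22.47/101.961 = 0.22038 mol → 0.44076 mol Al, 0.66114 mol O.
SiO2: 64.55/60.083 = 1.07435 mol → 1.07435 mol Si, 2.14870 mol O.
Total oxygen = 3.03081 mol. Normalization factor = 8/3.03081 = 2.63956.
Al per 8 O = 0.44076 × 2.63956 = 1.163.

1.163 Al apfu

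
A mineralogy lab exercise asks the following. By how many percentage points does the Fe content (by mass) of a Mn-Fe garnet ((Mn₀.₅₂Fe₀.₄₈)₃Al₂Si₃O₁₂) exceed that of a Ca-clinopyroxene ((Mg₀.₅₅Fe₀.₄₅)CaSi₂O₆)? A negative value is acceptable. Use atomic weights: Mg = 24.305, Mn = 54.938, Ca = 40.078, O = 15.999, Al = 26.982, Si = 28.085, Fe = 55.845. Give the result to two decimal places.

5.31 percentage points

First mineral: 80.417 g Fe in 496.327 g formula = 16.20 wt% Fe.
Second mineral: 25.130 g Fe in 230.740 g formula = 10.89 wt% Fe.
16.20% − 10.89% gives a difference of 5.31 percentage points.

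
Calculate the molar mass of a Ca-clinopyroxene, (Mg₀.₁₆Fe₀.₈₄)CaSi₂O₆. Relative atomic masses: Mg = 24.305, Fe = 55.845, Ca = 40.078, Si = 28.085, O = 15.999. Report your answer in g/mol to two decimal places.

243.04 g/mol

M = 0.16*24.305 + 0.84*55.845 + 1*40.078 + 2*28.085 + 6*15.999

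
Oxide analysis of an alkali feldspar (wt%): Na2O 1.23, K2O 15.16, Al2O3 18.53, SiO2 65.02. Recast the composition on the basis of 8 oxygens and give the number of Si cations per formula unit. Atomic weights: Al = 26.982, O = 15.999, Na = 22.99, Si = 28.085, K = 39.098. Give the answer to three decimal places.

2.995 Si apfu

Na2O: 1.23/61.979 = 0.01985 mol → 0.03970 mol Na, 0.01985 mol O.
K2O: 15.16/94.195 = 0.16094 mol → 0.32188 mol K, 0.16094 mol O.
Al2O3: 18.53/101.961 = 0.18174 mol → 0.36348 mol Al, 0.54522 mol O.
SiO2: 65.02/60.083 = 1.08217 mol → 1.08217 mol Si, 2.16434 mol O.
Total oxygen = 2.89035 mol. Normalization factor = 8/2.89035 = 2.76783.
Si per 8 O = 1.08217 × 2.76783 = 2.995.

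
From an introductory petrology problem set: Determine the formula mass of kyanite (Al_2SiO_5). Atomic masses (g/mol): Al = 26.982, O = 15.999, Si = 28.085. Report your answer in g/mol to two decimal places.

M = 2×26.982 + 1×28.085 + 5×15.999

162.04 g/mol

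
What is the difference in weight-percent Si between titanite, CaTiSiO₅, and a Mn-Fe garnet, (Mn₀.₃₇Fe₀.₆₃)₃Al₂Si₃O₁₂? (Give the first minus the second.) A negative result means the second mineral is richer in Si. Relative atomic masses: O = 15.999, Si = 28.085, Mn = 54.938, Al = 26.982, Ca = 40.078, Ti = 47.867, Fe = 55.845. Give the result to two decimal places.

-2.63 percentage points

M(CaTiSiO₅) = 196.025 g/mol, so wt% Si = 28.085/196.025 × 100 = 14.33%.
M((Mn₀.₃₇Fe₀.₆₃)₃Al₂Si₃O₁₂) = 496.735 g/mol, so wt% Si = 84.255/496.735 × 100 = 16.96%.
14.33 − 16.96 = -2.63 pp.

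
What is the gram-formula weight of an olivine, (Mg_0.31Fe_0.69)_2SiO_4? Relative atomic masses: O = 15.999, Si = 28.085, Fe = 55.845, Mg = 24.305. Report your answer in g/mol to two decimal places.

Mg: 0.62 × 24.305 = 15.0691
Fe: 1.38 × 55.845 = 77.0661
Si: 1 × 28.085 = 28.0850
O: 4 × 15.999 = 63.9960
Summing the contributions gives the formula mass.

184.22 g/mol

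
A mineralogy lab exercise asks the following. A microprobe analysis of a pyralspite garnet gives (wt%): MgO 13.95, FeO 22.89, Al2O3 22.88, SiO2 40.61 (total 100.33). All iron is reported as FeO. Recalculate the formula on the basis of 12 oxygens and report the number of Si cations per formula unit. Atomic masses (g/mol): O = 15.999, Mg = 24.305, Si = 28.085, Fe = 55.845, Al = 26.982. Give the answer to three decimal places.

MgO: 13.95/40.304 = 0.34612 mol → 0.34612 mol Mg, 0.34612 mol O.
FeO: 22.89/71.844 = 0.31861 mol → 0.31861 mol Fe, 0.31861 mol O.
Al2O3: 22.88/101.961 = 0.22440 mol → 0.44880 mol Al, 0.67320 mol O.
SiO2: 40.61/60.083 = 0.67590 mol → 0.67590 mol Si, 1.35180 mol O.
Total oxygen = 2.68973 mol. Normalization factor = 12/2.68973 = 4.46141.
Si per 12 O = 0.67590 × 4.46141 = 3.015.

3.015 Si apfu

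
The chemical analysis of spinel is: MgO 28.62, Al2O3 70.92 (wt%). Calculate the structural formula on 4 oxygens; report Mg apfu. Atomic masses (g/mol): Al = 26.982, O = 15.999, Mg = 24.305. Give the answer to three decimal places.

1.016 Mg apfu

MgO: 28.62/40.304 = 0.71010 mol → 0.71010 mol Mg, 0.71010 mol O.
Al2O3: 70.92/101.961 = 0.69556 mol → 1.39112 mol Al, 2.08668 mol O.
Total oxygen = 2.79678 mol. Normalization factor = 4/2.79678 = 1.43022.
Mg per 4 O = 0.71010 × 1.43022 = 1.016.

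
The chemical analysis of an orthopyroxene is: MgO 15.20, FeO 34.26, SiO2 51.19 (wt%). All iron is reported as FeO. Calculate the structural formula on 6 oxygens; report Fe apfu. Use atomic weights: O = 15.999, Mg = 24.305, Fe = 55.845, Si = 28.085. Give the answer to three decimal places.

1.119 Fe apfu

15.20 wt% MgO ÷ 40.304 g/mol = 0.37713 mol, giving 0.37713 Mg and 0.37713 O.
34.26 wt% FeO ÷ 71.844 g/mol = 0.47687 mol, giving 0.47687 Fe and 0.47687 O.
51.19 wt% SiO2 ÷ 60.083 g/mol = 0.85199 mol, giving 0.85199 Si and 1.70398 O.
Oxygen sums to 2.55798; scaling by 6/2.55798 = 2.34560 puts the formula on 6 O.
Fe: 0.47687 × 2.34560 = 1.119 atoms per formula unit.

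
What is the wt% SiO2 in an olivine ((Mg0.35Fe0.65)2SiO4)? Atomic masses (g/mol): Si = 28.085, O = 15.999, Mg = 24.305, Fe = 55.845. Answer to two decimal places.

M((Mg0.35Fe0.65)2SiO4) = 181.693 g/mol; M(SiO2) = 60.083 g/mol.
Moles SiO2 per formula unit = 1 Si ÷ 1 = 1.0000.
SiO2 fraction = (1.0000 × 60.083) / 181.693 = 60.083/181.693 = 0.3307.

33.07 wt%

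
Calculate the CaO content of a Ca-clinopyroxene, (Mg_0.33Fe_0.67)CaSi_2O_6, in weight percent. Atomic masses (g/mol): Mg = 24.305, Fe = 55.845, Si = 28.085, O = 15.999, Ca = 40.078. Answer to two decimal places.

23.59 wt%

M((Mg_0.33Fe_0.67)CaSi_2O_6) = 237.679 g/mol; M(CaO) = 56.077 g/mol.
Moles CaO per formula unit = 1 Ca ÷ 1 = 1.0000.
CaO fraction = (1.0000 × 56.077) / 237.679 = 56.077/237.679 = 0.2359.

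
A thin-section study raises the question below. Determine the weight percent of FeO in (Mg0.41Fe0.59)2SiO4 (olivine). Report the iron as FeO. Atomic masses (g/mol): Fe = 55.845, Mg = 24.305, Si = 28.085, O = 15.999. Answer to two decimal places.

47.65 wt%

Formula mass = 177.908 g/mol.
1.18 Fe → 1.1800 mol FeO per formula unit; M(FeO) = 71.844, so FeO mass = 84.776 g.
84.776/177.908 × 100 = 47.65 wt%.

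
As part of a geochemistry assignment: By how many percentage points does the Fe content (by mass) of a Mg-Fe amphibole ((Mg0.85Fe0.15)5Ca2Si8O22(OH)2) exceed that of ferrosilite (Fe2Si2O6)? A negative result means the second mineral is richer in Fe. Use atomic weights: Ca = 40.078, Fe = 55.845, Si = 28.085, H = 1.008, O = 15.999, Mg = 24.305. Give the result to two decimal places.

-37.32 percentage points

M((Mg0.85Fe0.15)5Ca2Si8O22(OH)2) = 836.008 g/mol, so wt% Fe = 41.884/836.008 × 100 = 5.01%.
M(Fe2Si2O6) = 263.854 g/mol, so wt% Fe = 111.690/263.854 × 100 = 42.33%.
5.01 − 42.33 = -37.32 pp.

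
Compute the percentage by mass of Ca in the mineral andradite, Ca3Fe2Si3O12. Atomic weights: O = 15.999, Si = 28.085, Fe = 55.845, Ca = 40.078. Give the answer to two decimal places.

M(Ca3Fe2Si3O12) = 508.167 g/mol.
Ca contributes 3 × 40.078 = 120.234 g per mole.
120.234/508.167 = 0.2366 → 23.66%.

23.66 wt%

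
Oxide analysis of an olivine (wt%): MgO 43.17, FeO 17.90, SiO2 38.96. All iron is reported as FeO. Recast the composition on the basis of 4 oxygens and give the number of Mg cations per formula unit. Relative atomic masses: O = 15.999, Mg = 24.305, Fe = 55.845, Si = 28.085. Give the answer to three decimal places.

1.637 Mg apfu

MgO: 43.17/40.304 = 1.07111 mol → 1.07111 mol Mg, 1.07111 mol O.
FeO: 17.90/71.844 = 0.24915 mol → 0.24915 mol Fe, 0.24915 mol O.
SiO2: 38.96/60.083 = 0.64844 mol → 0.64844 mol Si, 1.29688 mol O.
Total oxygen = 2.61714 mol. Normalization factor = 4/2.61714 = 1.52839.
Mg per 4 O = 1.07111 × 1.52839 = 1.637.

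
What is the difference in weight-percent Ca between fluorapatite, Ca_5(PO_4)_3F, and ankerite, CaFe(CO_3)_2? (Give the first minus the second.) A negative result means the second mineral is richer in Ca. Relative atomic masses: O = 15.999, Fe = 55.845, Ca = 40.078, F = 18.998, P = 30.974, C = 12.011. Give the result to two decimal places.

21.18 percentage points

M(Ca_5(PO_4)_3F) = 504.298 g/mol, so wt% Ca = 200.390/504.298 × 100 = 39.74%.
M(CaFe(CO_3)_2) = 215.939 g/mol, so wt% Ca = 40.078/215.939 × 100 = 18.56%.
39.74 − 18.56 = 21.18 pp.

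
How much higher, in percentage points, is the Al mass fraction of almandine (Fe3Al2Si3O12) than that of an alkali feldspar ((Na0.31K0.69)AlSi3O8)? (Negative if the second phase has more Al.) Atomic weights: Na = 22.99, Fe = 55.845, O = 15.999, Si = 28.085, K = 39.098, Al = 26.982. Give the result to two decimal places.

0.97 percentage points

M(Fe3Al2Si3O12) = 497.742 g/mol, so wt% Al = 53.964/497.742 × 100 = 10.84%.
M((Na0.31K0.69)AlSi3O8) = 273.334 g/mol, so wt% Al = 26.982/273.334 × 100 = 9.87%.
10.84 − 9.87 = 0.97 pp.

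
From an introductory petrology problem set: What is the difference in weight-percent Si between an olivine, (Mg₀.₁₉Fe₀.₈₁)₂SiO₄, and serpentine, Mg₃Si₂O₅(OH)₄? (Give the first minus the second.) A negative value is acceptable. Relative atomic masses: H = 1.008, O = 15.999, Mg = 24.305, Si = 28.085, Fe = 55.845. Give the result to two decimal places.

-5.63 percentage points

First mineral: 28.085 g Si in 191.786 g formula = 14.64 wt% Si.
Second mineral: 56.170 g Si in 277.108 g formula = 20.27 wt% Si.
14.64% − 20.27% gives a difference of -5.63 percentage points.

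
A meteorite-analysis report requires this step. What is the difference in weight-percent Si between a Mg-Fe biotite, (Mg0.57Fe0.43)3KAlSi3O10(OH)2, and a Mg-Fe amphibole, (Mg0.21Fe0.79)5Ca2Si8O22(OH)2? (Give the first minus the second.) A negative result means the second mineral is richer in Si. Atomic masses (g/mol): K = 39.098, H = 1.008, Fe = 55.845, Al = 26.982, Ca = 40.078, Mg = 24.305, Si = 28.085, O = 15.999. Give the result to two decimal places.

First mineral: 84.255 g Si in 457.941 g formula = 18.40 wt% Si.
Second mineral: 224.680 g Si in 936.936 g formula = 23.98 wt% Si.
18.40% − 23.98% gives a difference of -5.58 percentage points.

-5.58 percentage points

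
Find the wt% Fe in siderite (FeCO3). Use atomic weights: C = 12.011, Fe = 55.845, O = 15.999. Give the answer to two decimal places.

48.20 weight percent

Molar mass of FeCO3: 1×55.845 + 1×12.011 + 3×15.999 = 115.853 g/mol.
Mass of Fe per formula unit: 1 × 55.845 = 55.845 g.
Weight fraction Fe = 55.845 / 115.853 = 0.4820.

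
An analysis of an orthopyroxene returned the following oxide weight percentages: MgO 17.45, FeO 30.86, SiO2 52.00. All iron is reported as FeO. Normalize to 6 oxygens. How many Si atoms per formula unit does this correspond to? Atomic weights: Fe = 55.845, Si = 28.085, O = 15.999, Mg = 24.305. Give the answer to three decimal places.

17.45 wt% MgO ÷ 40.304 g/mol = 0.43296 mol, giving 0.43296 Mg and 0.43296 O.
30.86 wt% FeO ÷ 71.844 g/mol = 0.42954 mol, giving 0.42954 Fe and 0.42954 O.
52.00 wt% SiO2 ÷ 60.083 g/mol = 0.86547 mol, giving 0.86547 Si and 1.73094 O.
Oxygen sums to 2.59344; scaling by 6/2.59344 = 2.31353 puts the formula on 6 O.
Si: 0.86547 × 2.31353 = 2.002 atoms per formula unit.

2.002 Si apfu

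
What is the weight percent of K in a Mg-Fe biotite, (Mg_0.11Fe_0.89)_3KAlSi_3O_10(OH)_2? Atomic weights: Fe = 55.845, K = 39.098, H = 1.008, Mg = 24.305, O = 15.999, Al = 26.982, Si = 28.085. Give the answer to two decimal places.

7.80 weight percent

Molar mass of (Mg_0.11Fe_0.89)_3KAlSi_3O_10(OH)_2: 0.33×24.305 + 2.67×55.845 + 1×39.098 + 1×26.982 + 3×28.085 + 12×15.999 + 2×1.008 = 501.466 g/mol.
Mass of K per formula unit: 1 × 39.098 = 39.098 g.
Weight fraction K = 39.098 / 501.466 = 0.0780.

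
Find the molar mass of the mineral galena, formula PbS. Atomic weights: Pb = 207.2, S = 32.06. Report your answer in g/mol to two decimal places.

The formula mass is the sum 1*207.2 + 1*32.06.

239.26 g/mol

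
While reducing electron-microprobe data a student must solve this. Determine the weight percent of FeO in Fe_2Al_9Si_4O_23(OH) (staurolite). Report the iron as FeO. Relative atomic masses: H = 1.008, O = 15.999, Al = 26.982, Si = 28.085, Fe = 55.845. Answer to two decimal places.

Formula mass = 851.852 g/mol.
2 Fe → 2.0000 mol FeO per formula unit; M(FeO) = 71.844, so FeO mass = 143.688 g.
143.688/851.852 × 100 = 16.87 wt%.

16.87 wt%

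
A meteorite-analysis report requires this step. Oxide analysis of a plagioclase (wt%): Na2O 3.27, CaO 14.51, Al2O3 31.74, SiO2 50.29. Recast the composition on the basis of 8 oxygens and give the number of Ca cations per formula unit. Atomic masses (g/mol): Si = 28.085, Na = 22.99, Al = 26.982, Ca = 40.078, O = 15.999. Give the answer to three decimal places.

0.709 Ca apfu

Na2O: 3.27/61.979 = 0.05276 mol → 0.10552 mol Na, 0.05276 mol O.
CaO: 14.51/56.077 = 0.25875 mol → 0.25875 mol Ca, 0.25875 mol O.
Al2O3: 31.74/101.961 = 0.31130 mol → 0.62260 mol Al, 0.93390 mol O.
SiO2: 50.29/60.083 = 0.83701 mol → 0.83701 mol Si, 1.67402 mol O.
Total oxygen = 2.91943 mol. Normalization factor = 8/2.91943 = 2.74026.
Ca per 8 O = 0.25875 × 2.74026 = 0.709.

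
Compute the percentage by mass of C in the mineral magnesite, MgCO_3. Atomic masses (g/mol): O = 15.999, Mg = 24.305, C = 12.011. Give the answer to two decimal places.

M(MgCO_3) = 84.313 g/mol.
C contributes 1 × 12.011 = 12.011 g per mole.
12.011/84.313 = 0.1425 → 14.25%.

14.25 mass %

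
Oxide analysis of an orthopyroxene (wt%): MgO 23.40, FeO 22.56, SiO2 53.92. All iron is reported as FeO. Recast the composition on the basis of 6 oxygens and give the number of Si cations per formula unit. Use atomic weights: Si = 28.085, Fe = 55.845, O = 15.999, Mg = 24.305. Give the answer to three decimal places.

23.40 wt% MgO ÷ 40.304 g/mol = 0.58059 mol, giving 0.58059 Mg and 0.58059 O.
22.56 wt% FeO ÷ 71.844 g/mol = 0.31401 mol, giving 0.31401 Fe and 0.31401 O.
53.92 wt% SiO2 ÷ 60.083 g/mol = 0.89743 mol, giving 0.89743 Si and 1.79486 O.
Oxygen sums to 2.68946; scaling by 6/2.68946 = 2.23093 puts the formula on 6 O.
Si: 0.89743 × 2.23093 = 2.002 atoms per formula unit.

2.002 Si apfu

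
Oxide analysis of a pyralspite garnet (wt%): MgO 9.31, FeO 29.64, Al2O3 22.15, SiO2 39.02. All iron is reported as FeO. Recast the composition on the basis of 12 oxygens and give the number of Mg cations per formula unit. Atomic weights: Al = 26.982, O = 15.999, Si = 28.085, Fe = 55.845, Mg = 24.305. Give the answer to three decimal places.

1.069 Mg apfu

MgO (M=40.304): mol = 0.23099; Mg = 0.23099, O = 0.23099.
FeO (M=71.844): mol = 0.41256; Fe = 0.41256, O = 0.41256.
Al2O3 (M=101.961): mol = 0.21724; Al = 0.43448, O = 0.65172.
SiO2 (M=60.083): mol = 0.64943; Si = 0.64943, O = 1.29886.
ΣO = 2.59413; factor = 12/ΣO = 4.62583.
Mg apfu = 0.23099 × 4.62583 = 1.069.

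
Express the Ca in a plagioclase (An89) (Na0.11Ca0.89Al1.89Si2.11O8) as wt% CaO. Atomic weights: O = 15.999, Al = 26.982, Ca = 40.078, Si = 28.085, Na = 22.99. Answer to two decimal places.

18.05 wt%

Formula mass = 276.446 g/mol.
0.89 Ca → 0.8900 mol CaO per formula unit; M(CaO) = 56.077, so CaO mass = 49.909 g.
49.909/276.446 × 100 = 18.05 wt%.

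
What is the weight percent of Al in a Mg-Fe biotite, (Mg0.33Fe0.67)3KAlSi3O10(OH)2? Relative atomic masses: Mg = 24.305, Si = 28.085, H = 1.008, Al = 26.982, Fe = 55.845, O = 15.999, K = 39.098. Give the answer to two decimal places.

Formula mass = 0.99*24.305 + 2.01*55.845 + 1*39.098 + 1*26.982 + 3*28.085 + 12*15.999 + 2*1.008 = 480.649 g/mol, of which 26.982 g is Al.
So Al makes up 26.982/480.649 = 0.0561 of the mass, i.e. 5.61%.

5.61 mass %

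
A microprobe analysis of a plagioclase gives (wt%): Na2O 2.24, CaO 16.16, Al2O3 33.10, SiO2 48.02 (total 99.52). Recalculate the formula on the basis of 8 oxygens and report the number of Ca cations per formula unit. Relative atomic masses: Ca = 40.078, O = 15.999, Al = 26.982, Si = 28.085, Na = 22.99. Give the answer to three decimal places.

0.796 Ca apfu

2.24 wt% Na2O ÷ 61.979 g/mol = 0.03614 mol, giving 0.07228 Na and 0.03614 O.
16.16 wt% CaO ÷ 56.077 g/mol = 0.28818 mol, giving 0.28818 Ca and 0.28818 O.
33.10 wt% Al2O3 ÷ 101.961 g/mol = 0.32463 mol, giving 0.64926 Al and 0.97389 O.
48.02 wt% SiO2 ÷ 60.083 g/mol = 0.79923 mol, giving 0.79923 Si and 1.59846 O.
Oxygen sums to 2.89667; scaling by 8/2.89667 = 2.76179 puts the formula on 8 O.
Ca: 0.28818 × 2.76179 = 0.796 atoms per formula unit.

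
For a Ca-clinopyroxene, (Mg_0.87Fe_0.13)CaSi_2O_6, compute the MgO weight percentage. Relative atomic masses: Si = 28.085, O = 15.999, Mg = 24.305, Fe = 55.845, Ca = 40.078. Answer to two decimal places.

Molar mass of (Mg_0.87Fe_0.13)CaSi_2O_6 = 0.87*24.305 + 0.13*55.845 + 1*40.078 + 2*28.085 + 6*15.999 = 220.647 g/mol.
Each formula unit contains 0.87 Mg, equivalent to 0.87/1 = 0.8700 mol MgO.
M(MgO) = 1×24.305 + 1×15.999 = 40.304 g/mol.
Mass of MgO per formula unit = 0.8700 × 40.304 = 35.064 g.
MgO wt% = 35.064 / 220.647 × 100 = 15.89%.

15.89 wt%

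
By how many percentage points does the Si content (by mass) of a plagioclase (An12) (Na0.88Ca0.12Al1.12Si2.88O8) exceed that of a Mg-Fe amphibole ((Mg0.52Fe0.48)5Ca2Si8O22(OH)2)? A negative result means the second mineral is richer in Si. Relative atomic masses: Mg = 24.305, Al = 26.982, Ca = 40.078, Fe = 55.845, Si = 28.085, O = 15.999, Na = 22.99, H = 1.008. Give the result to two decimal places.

First mineral: 80.885 g Si in 264.137 g formula = 30.62 wt% Si.
Second mineral: 224.680 g Si in 888.049 g formula = 25.30 wt% Si.
30.62% − 25.30% gives a difference of 5.32 percentage points.

5.32 percentage points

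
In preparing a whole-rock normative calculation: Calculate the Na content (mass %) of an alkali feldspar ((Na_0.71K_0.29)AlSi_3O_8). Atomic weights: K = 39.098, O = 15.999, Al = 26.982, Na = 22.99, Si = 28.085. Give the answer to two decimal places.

Formula mass = 0.71×22.99 + 0.29×39.098 + 1×26.982 + 3×28.085 + 8×15.999 = 266.890 g/mol, of which 16.323 g is Na.
So Na makes up 16.323/266.890 = 0.0612 of the mass, i.e. 6.12%.

6.12 mass %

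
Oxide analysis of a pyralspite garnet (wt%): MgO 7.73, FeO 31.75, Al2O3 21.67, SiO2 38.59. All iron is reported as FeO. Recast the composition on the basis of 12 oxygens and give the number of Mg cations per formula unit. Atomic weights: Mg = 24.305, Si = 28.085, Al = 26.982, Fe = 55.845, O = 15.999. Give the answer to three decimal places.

7.73 wt% MgO ÷ 40.304 g/mol = 0.19179 mol, giving 0.19179 Mg and 0.19179 O.
31.75 wt% FeO ÷ 71.844 g/mol = 0.44193 mol, giving 0.44193 Fe and 0.44193 O.
21.67 wt% Al2O3 ÷ 101.961 g/mol = 0.21253 mol, giving 0.42506 Al and 0.63759 O.
38.59 wt% SiO2 ÷ 60.083 g/mol = 0.64228 mol, giving 0.64228 Si and 1.28456 O.
Oxygen sums to 2.55587; scaling by 12/2.55587 = 4.69507 puts the formula on 12 O.
Mg: 0.19179 × 4.69507 = 0.900 atoms per formula unit.

0.900 Mg apfu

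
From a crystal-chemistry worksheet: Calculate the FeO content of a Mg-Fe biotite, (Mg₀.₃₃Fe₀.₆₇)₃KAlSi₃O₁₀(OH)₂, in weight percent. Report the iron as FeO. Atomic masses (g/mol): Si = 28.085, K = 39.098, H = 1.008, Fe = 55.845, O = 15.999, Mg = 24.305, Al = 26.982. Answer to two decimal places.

30.04 wt%

Formula mass = 480.649 g/mol.
2.01 Fe → 2.0100 mol FeO per formula unit; M(FeO) = 71.844, so FeO mass = 144.406 g.
144.406/480.649 × 100 = 30.04 wt%.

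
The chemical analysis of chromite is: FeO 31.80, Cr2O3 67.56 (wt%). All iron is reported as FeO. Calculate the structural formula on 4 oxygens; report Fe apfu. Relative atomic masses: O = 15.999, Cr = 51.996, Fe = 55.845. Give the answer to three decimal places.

FeO: 31.80/71.844 = 0.44263 mol → 0.44263 mol Fe, 0.44263 mol O.
Cr2O3: 67.56/151.989 = 0.44451 mol → 0.88902 mol Cr, 1.33353 mol O.
Total oxygen = 1.77616 mol. Normalization factor = 4/1.77616 = 2.25205.
Fe per 4 O = 0.44263 × 2.25205 = 0.997.

0.997 Fe apfu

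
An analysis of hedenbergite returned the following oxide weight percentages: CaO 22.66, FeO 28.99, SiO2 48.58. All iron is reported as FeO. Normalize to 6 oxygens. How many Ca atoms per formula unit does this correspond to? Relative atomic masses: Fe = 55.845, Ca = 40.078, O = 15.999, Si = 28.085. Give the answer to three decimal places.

CaO (M=56.077): mol = 0.40409; Ca = 0.40409, O = 0.40409.
FeO (M=71.844): mol = 0.40351; Fe = 0.40351, O = 0.40351.
SiO2 (M=60.083): mol = 0.80855; Si = 0.80855, O = 1.61710.
ΣO = 2.42470; factor = 6/ΣO = 2.47453.
Ca apfu = 0.40409 × 2.47453 = 1.000.

1.000 Ca apfu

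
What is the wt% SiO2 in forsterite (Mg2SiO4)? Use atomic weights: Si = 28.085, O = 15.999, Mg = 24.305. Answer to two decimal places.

42.71 wt%

M(Mg2SiO4) = 140.691 g/mol; M(SiO2) = 60.083 g/mol.
Moles SiO2 per formula unit = 1 Si ÷ 1 = 1.0000.
SiO2 fraction = (1.0000 × 60.083) / 140.691 = 60.083/140.691 = 0.4271.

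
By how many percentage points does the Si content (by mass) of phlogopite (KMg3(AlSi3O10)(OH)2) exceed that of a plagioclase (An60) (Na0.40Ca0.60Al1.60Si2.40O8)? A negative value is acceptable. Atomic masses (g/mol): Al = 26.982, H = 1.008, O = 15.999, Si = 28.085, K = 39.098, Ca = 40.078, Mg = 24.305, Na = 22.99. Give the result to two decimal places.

M(KMg3(AlSi3O10)(OH)2) = 417.254 g/mol, so wt% Si = 84.255/417.254 × 100 = 20.19%.
M(Na0.40Ca0.60Al1.60Si2.40O8) = 271.810 g/mol, so wt% Si = 67.404/271.810 × 100 = 24.80%.
20.19 − 24.80 = -4.61 pp.

-4.61 percentage points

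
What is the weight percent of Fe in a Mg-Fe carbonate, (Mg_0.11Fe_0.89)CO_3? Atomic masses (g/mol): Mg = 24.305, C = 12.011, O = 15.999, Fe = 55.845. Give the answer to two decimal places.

44.23 mass %

M((Mg_0.11Fe_0.89)CO_3) = 112.384 g/mol.
Fe contributes 0.89 × 55.845 = 49.702 g per mole.
49.702/112.384 = 0.4423 → 44.23%.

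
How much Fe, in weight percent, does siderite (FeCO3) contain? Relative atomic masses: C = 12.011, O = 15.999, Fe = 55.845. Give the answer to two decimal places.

48.20 weight percent

Formula mass = 1×55.845 + 1×12.011 + 3×15.999 = 115.853 g/mol, of which 55.845 g is Fe.
So Fe makes up 55.845/115.853 = 0.4820 of the mass, i.e. 48.20%.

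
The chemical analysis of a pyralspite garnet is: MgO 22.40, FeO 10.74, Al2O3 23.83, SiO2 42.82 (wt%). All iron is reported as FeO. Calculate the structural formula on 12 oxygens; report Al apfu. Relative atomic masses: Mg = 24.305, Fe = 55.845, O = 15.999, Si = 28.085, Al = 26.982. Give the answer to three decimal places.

MgO (M=40.304): mol = 0.55578; Mg = 0.55578, O = 0.55578.
FeO (M=71.844): mol = 0.14949; Fe = 0.14949, O = 0.14949.
Al2O3 (M=101.961): mol = 0.23372; Al = 0.46744, O = 0.70116.
SiO2 (M=60.083): mol = 0.71268; Si = 0.71268, O = 1.42536.
ΣO = 2.83179; factor = 12/ΣO = 4.23760.
Al apfu = 0.46744 × 4.23760 = 1.981.

1.981 Al apfu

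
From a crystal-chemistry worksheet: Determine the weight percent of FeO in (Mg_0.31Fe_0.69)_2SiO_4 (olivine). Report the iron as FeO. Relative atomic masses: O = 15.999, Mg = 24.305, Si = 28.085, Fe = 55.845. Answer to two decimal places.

M((Mg_0.31Fe_0.69)_2SiO_4) = 184.216 g/mol; M(FeO) = 71.844 g/mol.
Moles FeO per formula unit = 1.38 Fe ÷ 1 = 1.3800.
FeO fraction = (1.3800 × 71.844) / 184.216 = 99.145/184.216 = 0.5382.

53.82 wt%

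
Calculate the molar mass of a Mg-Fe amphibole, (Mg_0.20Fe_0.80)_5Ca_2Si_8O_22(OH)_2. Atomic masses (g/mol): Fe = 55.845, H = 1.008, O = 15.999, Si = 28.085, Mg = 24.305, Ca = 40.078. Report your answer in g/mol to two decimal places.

938.51 g/mol

Mg: 1 × 24.305 = 24.3050
Fe: 4 × 55.845 = 223.3800
Ca: 2 × 40.078 = 80.1560
Si: 8 × 28.085 = 224.6800
O: 24 × 15.999 = 383.9760
H: 2 × 1.008 = 2.0160
Summing the contributions gives the formula mass.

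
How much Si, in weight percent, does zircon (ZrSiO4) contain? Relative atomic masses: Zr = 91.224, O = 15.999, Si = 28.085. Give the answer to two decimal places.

15.32 weight percent

Molar mass of ZrSiO4: 1*91.224 + 1*28.085 + 4*15.999 = 183.305 g/mol.
Mass of Si per formula unit: 1 × 28.085 = 28.085 g.
Weight fraction Si = 28.085 / 183.305 = 0.1532.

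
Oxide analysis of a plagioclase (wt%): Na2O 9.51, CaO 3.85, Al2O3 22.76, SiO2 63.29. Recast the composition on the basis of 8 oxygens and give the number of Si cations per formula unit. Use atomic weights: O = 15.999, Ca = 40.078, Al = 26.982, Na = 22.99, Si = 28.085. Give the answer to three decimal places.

9.51 wt% Na2O ÷ 61.979 g/mol = 0.15344 mol, giving 0.30688 Na and 0.15344 O.
3.85 wt% CaO ÷ 56.077 g/mol = 0.06866 mol, giving 0.06866 Ca and 0.06866 O.
22.76 wt% Al2O3 ÷ 101.961 g/mol = 0.22322 mol, giving 0.44644 Al and 0.66966 O.
63.29 wt% SiO2 ÷ 60.083 g/mol = 1.05338 mol, giving 1.05338 Si and 2.10676 O.
Oxygen sums to 2.99852; scaling by 8/2.99852 = 2.66798 puts the formula on 8 O.
Si: 1.05338 × 2.66798 = 2.810 atoms per formula unit.

2.810 Si apfu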